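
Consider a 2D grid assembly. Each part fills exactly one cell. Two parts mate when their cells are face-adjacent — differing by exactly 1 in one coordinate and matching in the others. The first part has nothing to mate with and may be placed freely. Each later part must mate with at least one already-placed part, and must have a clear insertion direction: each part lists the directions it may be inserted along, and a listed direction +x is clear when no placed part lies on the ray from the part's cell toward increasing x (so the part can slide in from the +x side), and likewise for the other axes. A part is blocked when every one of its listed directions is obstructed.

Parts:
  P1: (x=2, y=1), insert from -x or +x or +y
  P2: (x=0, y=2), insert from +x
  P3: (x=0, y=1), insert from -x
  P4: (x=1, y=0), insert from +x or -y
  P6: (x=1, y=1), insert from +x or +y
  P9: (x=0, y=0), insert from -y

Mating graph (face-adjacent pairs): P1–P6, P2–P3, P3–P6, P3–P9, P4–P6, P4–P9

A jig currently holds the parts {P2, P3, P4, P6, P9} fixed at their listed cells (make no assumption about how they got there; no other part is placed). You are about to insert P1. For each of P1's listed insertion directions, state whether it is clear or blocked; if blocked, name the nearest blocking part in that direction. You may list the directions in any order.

-x: nearest on ray is P6@(1, 1) ⇒ blocked
+x: ray from P1(2, 1) has no placed part ⇒ clear
+y: ray from P1(2, 1) has no placed part ⇒ clear

+x: clear; +y: clear; -x: blocked by P6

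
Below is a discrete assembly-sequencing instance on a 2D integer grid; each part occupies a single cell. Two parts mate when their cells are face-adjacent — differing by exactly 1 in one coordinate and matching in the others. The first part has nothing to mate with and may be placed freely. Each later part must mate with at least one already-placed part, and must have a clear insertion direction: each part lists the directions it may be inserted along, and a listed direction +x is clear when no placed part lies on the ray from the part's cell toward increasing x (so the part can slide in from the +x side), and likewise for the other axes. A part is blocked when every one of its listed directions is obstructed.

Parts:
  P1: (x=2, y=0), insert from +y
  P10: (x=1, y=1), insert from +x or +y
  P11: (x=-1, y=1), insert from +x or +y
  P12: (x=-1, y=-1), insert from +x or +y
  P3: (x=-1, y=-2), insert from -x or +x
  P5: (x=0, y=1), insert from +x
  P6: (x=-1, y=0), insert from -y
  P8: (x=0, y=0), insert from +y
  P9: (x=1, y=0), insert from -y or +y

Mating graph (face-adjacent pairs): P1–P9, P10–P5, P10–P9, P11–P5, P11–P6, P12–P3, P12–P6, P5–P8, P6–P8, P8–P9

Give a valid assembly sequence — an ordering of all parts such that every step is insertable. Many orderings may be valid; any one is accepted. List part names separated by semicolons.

1. P6@(-1, 0) [-y clear] — {P6}
2. P8@(0, 0) [+y clear] — {P6, P8}
3. P11@(-1, 1) [+x clear] — {P11, P6, P8}
4. P5@(0, 1) [+x clear] — {P11, P5, P6, P8}
5. P9@(1, 0) [-y clear] — {P11, P5, P6, P8, P9}
6. P1@(2, 0) [+y clear] — {P1, P11, P5, P6, P8, P9}
7. P10@(1, 1) [+x clear] — {P1, P10, P11, P5, P6, P8, P9}
8. P12@(-1, -1) [+x clear] — {P1, P10, P11, P12, P5, P6, P8, P9}
9. P3@(-1, -2) [-x clear] — {P1, P10, P11, P12, P3, P5, P6, P8, P9}

P6; P8; P11; P5; P9; P1; P10; P12; P3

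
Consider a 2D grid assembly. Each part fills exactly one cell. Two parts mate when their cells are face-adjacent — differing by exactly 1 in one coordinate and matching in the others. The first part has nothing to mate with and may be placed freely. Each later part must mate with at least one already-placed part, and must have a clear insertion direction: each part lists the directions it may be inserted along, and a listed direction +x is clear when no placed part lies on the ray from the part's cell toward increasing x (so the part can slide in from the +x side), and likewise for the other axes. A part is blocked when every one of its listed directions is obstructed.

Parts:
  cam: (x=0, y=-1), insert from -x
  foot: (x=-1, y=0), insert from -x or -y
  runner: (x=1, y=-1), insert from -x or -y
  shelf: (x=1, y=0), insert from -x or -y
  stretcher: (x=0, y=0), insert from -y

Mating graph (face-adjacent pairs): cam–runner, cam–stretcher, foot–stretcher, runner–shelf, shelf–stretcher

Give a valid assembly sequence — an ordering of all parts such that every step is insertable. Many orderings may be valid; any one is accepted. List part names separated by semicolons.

1. stretcher@(0, 0) [-y clear] — {stretcher}
2. shelf@(1, 0) [-y clear] — {shelf, stretcher}
3. foot@(-1, 0) [-x clear] — {foot, shelf, stretcher}
4. cam@(0, -1) [-x clear] — {cam, foot, shelf, stretcher}
5. runner@(1, -1) [-y clear] — {cam, foot, runner, shelf, stretcher}

stretcher; shelf; foot; cam; runner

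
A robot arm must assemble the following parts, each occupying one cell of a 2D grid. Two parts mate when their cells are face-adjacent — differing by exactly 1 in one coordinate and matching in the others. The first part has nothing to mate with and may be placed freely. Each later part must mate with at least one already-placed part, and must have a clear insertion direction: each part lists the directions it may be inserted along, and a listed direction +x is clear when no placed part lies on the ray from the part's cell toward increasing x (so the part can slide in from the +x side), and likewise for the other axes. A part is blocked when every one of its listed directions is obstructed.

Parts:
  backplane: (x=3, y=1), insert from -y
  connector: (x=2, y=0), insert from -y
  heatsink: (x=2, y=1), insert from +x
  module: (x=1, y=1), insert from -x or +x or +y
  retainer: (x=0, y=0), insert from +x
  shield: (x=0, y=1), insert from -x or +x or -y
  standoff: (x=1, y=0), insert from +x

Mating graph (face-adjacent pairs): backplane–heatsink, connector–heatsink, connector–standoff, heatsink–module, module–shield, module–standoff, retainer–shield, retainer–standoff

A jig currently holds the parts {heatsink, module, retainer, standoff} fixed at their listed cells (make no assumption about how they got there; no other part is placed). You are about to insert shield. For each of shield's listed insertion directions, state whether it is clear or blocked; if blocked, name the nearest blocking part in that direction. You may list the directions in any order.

-x: ray from shield(0, 1) has no placed part ⇒ clear
+x: nearest on ray is module@(1, 1) ⇒ blocked
-y: nearest on ray is retainer@(0, 0) ⇒ blocked

+x: blocked by module; -x: clear; -y: blocked by retainer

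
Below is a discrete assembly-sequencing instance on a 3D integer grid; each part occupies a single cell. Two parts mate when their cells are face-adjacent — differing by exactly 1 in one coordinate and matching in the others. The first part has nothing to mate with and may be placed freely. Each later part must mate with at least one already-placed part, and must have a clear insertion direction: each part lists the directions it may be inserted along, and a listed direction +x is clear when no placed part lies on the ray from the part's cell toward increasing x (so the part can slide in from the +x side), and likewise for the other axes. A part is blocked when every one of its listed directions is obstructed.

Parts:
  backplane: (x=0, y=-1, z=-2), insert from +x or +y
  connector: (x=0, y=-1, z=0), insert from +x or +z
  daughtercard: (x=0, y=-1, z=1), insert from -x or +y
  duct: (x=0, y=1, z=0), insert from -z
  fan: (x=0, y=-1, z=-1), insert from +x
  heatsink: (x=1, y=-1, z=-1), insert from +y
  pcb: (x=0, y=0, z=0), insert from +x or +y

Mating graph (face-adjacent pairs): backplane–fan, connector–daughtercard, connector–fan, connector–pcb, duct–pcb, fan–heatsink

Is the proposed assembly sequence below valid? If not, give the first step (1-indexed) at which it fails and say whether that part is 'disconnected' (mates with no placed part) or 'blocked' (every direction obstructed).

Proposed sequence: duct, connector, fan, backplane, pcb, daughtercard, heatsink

1. duct@(0, 1, 0) [-z clear] — {duct}
2. connector@(0, -1, 0) — no placed neighbour ⇒ disconnected

Invalid at step 2 (disconnected)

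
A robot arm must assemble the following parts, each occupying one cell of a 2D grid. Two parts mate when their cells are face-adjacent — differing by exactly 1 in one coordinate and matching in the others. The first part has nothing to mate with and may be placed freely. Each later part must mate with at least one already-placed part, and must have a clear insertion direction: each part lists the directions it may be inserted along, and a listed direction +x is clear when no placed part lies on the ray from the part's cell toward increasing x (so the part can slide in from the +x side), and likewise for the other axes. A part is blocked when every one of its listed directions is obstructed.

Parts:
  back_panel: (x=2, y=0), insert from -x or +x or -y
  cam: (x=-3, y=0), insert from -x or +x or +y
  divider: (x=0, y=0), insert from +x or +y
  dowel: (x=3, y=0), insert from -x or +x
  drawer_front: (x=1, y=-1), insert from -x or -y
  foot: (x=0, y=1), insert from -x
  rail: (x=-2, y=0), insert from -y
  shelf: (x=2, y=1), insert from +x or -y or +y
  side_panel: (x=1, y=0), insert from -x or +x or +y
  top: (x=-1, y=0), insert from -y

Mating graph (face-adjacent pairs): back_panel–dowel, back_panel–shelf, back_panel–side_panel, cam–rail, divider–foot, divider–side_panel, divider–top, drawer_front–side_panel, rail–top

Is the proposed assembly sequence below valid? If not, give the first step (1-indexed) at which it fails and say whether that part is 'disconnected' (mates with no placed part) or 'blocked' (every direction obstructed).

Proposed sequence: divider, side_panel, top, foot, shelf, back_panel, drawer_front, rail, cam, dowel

1. divider@(0, 0) [+x clear] — {divider}
2. side_panel@(1, 0) [+x clear] — {divider, side_panel}
3. top@(-1, 0) [-y clear] — {divider, side_panel, top}
4. foot@(0, 1) [-x clear] — {divider, foot, side_panel, top}
5. shelf@(2, 1) — no placed neighbour ⇒ disconnected

Invalid at step 5 (disconnected)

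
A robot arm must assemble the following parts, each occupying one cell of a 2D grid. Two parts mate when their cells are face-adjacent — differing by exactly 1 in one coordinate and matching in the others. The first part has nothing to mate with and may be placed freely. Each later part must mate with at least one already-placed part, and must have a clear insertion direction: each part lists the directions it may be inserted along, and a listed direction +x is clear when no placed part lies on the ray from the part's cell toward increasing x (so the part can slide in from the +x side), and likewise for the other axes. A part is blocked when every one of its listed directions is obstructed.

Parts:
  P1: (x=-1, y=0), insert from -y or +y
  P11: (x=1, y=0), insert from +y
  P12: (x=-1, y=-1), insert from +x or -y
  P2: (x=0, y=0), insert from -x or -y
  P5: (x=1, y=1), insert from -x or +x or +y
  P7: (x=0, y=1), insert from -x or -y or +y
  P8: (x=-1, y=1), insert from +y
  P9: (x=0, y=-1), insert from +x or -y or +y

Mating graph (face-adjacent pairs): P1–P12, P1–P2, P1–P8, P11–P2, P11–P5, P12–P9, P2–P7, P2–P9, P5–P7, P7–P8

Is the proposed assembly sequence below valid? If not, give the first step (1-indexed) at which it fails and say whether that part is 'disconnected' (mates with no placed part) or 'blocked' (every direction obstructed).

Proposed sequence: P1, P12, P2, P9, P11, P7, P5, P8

1. P1@(-1, 0) [-y clear] — {P1}
2. P12@(-1, -1) [+x clear] — {P1, P12}
3. P2@(0, 0) [-y clear] — {P1, P12, P2}
4. P9@(0, -1) [+x clear] — {P1, P12, P2, P9}
5. P11@(1, 0) [+y clear] — {P1, P11, P12, P2, P9}
6. P7@(0, 1) [-x clear] — {P1, P11, P12, P2, P7, P9}
7. P5@(1, 1) [+x clear] — {P1, P11, P12, P2, P5, P7, P9}
8. P8@(-1, 1) [+y clear] — {P1, P11, P12, P2, P5, P7, P8, P9}

Valid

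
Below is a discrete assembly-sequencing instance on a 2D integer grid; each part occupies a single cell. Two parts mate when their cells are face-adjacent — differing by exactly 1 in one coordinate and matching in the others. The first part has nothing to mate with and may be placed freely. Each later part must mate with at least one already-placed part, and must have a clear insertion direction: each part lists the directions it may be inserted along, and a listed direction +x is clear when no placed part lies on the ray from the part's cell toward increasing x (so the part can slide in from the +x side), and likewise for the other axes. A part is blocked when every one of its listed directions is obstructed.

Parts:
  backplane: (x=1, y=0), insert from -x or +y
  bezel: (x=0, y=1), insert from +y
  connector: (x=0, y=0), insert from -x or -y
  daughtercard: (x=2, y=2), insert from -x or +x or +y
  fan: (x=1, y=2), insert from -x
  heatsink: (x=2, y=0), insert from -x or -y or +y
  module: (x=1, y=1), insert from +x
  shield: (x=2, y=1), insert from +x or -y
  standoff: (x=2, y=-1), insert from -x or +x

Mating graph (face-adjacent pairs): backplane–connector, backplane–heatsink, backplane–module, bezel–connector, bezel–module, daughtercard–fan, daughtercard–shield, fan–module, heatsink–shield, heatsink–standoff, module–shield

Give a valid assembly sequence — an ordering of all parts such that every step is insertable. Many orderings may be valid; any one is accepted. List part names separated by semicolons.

fan; module; shield; bezel; daughtercard; heatsink; standoff; backplane; connector

1. fan@(1, 2) [-x clear] — {fan}
2. module@(1, 1) [+x clear] — {fan, module}
3. shield@(2, 1) [+x clear] — {fan, module, shield}
4. bezel@(0, 1) [+y clear] — {bezel, fan, module, shield}
5. daughtercard@(2, 2) [+x clear] — {bezel, daughtercard, fan, module, shield}
6. heatsink@(2, 0) [-x clear] — {bezel, daughtercard, fan, heatsink, module, shield}
7. standoff@(2, -1) [-x clear] — {bezel, daughtercard, fan, heatsink, module, shield, standoff}
8. backplane@(1, 0) [-x clear] — {backplane, bezel, daughtercard, fan, heatsink, module, shield, standoff}
9. connector@(0, 0) [-x clear] — {backplane, bezel, connector, daughtercard, fan, heatsink, module, shield, standoff}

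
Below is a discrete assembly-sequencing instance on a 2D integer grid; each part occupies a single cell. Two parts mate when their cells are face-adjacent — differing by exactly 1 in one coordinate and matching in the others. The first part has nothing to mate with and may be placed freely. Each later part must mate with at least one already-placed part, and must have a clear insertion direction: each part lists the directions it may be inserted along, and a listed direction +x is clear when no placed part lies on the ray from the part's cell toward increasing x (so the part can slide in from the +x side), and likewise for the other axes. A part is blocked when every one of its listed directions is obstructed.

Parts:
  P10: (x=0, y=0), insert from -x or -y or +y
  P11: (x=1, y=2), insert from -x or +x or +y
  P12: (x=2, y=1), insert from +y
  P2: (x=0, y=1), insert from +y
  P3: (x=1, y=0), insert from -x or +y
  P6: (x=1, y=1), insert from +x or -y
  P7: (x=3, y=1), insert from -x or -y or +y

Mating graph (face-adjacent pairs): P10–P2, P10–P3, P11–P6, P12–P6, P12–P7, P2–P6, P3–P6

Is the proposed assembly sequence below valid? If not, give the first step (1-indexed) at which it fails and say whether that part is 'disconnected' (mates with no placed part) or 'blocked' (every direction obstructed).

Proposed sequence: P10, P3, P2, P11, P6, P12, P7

Invalid at step 4 (disconnected)

1. P10@(0, 0) [-x clear] — {P10}
2. P3@(1, 0) [+y clear] — {P10, P3}
3. P2@(0, 1) [+y clear] — {P10, P2, P3}
4. P11@(1, 2) — no placed neighbour ⇒ disconnected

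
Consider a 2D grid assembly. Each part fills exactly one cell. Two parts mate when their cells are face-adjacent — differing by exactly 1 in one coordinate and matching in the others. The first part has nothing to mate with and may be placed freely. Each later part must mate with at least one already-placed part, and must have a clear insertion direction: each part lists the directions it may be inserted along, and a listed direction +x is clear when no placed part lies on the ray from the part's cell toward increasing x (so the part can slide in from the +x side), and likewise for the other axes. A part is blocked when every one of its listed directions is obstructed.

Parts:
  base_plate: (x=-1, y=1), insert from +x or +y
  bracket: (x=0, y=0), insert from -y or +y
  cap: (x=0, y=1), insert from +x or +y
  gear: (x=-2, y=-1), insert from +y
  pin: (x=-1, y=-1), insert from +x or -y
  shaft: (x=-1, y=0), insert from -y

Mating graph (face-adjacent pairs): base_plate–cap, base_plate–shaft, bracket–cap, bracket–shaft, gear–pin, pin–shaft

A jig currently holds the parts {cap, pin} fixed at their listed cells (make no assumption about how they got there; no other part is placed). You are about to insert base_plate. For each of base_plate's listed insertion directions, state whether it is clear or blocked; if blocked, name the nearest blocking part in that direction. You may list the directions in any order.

+x: nearest on ray is cap@(0, 1) ⇒ blocked
+y: ray from base_plate(-1, 1) has no placed part ⇒ clear

+x: blocked by cap; +y: clear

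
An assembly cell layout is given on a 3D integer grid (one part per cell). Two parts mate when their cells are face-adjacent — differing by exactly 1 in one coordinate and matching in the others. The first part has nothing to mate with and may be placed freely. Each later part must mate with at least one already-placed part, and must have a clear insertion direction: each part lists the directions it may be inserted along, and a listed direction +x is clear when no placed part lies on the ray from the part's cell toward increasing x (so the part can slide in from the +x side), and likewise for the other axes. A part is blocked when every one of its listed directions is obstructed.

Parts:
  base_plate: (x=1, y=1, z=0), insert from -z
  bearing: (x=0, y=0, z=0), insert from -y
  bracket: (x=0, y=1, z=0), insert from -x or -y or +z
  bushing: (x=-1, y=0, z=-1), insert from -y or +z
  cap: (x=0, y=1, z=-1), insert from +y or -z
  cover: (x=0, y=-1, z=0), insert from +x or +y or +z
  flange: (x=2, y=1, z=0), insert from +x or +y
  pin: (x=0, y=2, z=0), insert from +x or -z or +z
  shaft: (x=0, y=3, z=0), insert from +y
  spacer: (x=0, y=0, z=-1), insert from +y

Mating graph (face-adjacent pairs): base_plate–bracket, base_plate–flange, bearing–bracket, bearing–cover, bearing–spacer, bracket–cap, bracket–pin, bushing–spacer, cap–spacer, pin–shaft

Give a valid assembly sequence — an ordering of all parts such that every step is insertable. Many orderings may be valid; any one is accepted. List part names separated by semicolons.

1. flange@(2, 1, 0) [+x clear] — {flange}
2. base_plate@(1, 1, 0) [-z clear] — {base_plate, flange}
3. bracket@(0, 1, 0) [-x clear] — {base_plate, bracket, flange}
4. pin@(0, 2, 0) [+x clear] — {base_plate, bracket, flange, pin}
5. shaft@(0, 3, 0) [+y clear] — {base_plate, bracket, flange, pin, shaft}
6. bearing@(0, 0, 0) [-y clear] — {base_plate, bearing, bracket, flange, pin, shaft}
7. spacer@(0, 0, -1) [+y clear] — {base_plate, bearing, bracket, flange, pin, shaft, spacer}
8. cap@(0, 1, -1) [+y clear] — {base_plate, bearing, bracket, cap, flange, pin, shaft, spacer}
9. cover@(0, -1, 0) [+x clear] — {base_plate, bearing, bracket, cap, cover, flange, pin, shaft, spacer}
10. bushing@(-1, 0, -1) [-y clear] — {base_plate, bearing, bracket, bushing, cap, cover, flange, pin, shaft, spacer}

flange; base_plate; bracket; pin; shaft; bearing; spacer; cap; cover; bushing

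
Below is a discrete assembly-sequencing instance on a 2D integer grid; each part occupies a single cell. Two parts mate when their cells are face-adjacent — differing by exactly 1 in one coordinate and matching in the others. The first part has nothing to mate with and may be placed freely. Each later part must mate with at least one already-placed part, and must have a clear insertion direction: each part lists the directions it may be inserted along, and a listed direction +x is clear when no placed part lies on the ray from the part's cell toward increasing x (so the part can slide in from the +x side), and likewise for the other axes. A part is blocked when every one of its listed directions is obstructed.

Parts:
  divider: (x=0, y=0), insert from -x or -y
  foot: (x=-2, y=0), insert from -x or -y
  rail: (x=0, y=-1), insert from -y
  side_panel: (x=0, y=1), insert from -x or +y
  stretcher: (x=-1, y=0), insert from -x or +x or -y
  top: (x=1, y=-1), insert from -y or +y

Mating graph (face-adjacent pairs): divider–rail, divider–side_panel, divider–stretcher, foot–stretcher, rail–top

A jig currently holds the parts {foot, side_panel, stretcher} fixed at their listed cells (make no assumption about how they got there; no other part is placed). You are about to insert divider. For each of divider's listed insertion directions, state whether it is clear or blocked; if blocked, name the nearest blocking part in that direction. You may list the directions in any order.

-x: nearest on ray is stretcher@(-1, 0) ⇒ blocked
-y: ray from divider(0, 0) has no placed part ⇒ clear

-x: blocked by stretcher; -y: clear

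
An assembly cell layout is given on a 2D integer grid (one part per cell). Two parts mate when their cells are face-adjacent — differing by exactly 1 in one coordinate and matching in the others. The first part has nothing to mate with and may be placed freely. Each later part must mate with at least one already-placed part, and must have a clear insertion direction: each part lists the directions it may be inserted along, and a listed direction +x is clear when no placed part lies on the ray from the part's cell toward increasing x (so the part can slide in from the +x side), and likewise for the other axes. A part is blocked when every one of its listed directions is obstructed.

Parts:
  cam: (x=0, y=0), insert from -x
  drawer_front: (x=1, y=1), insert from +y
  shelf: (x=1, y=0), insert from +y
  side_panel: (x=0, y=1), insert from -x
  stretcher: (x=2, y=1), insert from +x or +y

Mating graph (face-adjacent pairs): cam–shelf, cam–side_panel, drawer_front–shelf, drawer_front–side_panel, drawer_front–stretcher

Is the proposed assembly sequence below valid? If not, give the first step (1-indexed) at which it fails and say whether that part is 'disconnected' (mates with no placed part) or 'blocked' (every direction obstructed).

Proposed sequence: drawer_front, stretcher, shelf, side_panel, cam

1. drawer_front@(1, 1) [+y clear] — {drawer_front}
2. stretcher@(2, 1) [+x clear] — {drawer_front, stretcher}
3. shelf@(1, 0) — +y all obstructed ⇒ blocked

Invalid at step 3 (blocked)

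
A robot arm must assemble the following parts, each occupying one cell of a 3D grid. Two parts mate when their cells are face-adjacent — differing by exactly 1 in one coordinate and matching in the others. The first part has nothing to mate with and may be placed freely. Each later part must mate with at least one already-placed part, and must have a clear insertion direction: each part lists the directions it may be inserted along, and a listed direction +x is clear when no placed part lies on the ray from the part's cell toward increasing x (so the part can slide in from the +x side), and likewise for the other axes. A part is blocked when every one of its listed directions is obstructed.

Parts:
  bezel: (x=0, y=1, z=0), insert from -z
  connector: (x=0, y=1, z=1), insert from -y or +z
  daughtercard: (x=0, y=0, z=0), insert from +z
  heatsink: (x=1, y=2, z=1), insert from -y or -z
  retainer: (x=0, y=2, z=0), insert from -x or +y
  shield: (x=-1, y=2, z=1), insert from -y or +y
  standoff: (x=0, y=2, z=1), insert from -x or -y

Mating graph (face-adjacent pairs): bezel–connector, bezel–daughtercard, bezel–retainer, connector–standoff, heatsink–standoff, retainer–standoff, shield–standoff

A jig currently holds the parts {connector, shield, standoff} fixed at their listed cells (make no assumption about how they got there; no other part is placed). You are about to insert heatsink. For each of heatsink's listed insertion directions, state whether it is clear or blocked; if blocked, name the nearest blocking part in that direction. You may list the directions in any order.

-y: ray from heatsink(1, 2, 1) has no placed part ⇒ clear
-z: ray from heatsink(1, 2, 1) has no placed part ⇒ clear

-y: clear; -z: clear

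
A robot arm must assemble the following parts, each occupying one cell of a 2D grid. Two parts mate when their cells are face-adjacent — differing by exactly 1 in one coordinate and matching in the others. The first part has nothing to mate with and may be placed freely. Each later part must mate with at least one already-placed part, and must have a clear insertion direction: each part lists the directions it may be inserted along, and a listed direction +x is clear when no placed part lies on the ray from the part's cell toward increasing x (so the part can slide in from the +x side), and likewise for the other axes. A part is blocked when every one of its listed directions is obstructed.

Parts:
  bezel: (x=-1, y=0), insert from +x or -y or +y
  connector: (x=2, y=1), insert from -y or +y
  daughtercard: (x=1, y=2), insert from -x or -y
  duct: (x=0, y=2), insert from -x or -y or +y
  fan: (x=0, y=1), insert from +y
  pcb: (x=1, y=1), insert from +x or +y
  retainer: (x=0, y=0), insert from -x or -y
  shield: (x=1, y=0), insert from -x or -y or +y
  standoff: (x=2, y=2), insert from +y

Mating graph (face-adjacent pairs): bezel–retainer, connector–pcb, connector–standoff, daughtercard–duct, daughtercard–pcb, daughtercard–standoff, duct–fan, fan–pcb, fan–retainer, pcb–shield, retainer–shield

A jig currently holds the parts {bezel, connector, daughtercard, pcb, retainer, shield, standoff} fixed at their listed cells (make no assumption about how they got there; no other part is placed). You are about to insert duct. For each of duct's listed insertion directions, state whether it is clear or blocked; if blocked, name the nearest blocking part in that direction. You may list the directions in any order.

+y: clear; -x: clear; -y: blocked by retainer

-x: ray from duct(0, 2) has no placed part ⇒ clear
-y: nearest on ray is retainer@(0, 0) ⇒ blocked
+y: ray from duct(0, 2) has no placed part ⇒ clear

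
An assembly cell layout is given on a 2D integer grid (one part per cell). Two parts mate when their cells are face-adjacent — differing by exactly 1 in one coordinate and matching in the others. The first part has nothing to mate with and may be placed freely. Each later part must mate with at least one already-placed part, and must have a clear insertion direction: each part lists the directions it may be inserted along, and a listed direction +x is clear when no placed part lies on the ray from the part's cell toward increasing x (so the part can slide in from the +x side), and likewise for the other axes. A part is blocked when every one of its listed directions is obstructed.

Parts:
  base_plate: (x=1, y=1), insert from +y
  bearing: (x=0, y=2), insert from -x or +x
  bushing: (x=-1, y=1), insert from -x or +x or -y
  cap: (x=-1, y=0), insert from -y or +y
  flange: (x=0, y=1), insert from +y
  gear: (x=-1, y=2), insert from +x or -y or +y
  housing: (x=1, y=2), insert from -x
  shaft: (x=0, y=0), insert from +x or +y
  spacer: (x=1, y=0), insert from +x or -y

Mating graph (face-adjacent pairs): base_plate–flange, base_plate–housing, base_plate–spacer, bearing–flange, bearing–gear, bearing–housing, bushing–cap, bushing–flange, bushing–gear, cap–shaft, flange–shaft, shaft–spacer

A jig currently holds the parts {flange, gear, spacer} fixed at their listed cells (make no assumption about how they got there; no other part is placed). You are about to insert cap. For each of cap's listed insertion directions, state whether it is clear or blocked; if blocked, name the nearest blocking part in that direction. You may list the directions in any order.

-y: ray from cap(-1, 0) has no placed part ⇒ clear
+y: nearest on ray is gear@(-1, 2) ⇒ blocked

+y: blocked by gear; -y: clear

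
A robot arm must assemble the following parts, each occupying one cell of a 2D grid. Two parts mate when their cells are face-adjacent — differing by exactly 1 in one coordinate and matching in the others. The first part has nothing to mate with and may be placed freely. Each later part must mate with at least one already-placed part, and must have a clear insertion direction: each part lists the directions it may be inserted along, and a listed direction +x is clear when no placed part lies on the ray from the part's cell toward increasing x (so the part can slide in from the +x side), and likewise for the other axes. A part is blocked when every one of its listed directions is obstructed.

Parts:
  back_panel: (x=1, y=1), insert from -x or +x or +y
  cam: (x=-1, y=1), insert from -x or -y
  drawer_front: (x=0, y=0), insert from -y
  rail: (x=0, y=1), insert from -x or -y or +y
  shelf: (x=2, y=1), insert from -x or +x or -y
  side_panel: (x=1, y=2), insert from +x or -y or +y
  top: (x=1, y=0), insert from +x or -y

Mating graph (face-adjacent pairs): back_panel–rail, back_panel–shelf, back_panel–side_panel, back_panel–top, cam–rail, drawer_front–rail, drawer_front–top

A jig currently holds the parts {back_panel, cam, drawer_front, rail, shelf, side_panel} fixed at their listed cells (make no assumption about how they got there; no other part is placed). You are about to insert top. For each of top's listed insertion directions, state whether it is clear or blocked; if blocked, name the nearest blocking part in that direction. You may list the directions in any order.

+x: ray from top(1, 0) has no placed part ⇒ clear
-y: ray from top(1, 0) has no placed part ⇒ clear

+x: clear; -y: clear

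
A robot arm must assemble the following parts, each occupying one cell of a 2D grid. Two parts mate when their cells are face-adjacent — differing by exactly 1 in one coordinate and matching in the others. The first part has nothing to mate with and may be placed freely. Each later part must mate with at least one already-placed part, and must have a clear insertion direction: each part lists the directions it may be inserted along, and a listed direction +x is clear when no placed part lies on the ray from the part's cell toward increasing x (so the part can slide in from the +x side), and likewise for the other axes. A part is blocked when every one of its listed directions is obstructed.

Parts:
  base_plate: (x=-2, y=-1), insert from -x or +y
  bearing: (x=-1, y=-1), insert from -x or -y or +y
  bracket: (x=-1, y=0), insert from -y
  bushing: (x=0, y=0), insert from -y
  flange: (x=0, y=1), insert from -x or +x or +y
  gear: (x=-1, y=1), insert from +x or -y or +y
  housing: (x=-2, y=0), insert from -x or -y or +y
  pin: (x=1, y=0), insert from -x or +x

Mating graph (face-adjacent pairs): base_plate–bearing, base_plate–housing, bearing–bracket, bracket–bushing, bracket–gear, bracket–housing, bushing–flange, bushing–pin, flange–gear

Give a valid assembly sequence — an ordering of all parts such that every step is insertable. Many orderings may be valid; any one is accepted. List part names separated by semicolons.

1. flange@(0, 1) [-x clear] — {flange}
2. bushing@(0, 0) [-y clear] — {bushing, flange}
3. bracket@(-1, 0) [-y clear] — {bracket, bushing, flange}
4. bearing@(-1, -1) [-x clear] — {bearing, bracket, bushing, flange}
5. housing@(-2, 0) [-x clear] — {bearing, bracket, bushing, flange, housing}
6. base_plate@(-2, -1) [-x clear] — {base_plate, bearing, bracket, bushing, flange, housing}
7. pin@(1, 0) [+x clear] — {base_plate, bearing, bracket, bushing, flange, housing, pin}
8. gear@(-1, 1) [+y clear] — {base_plate, bearing, bracket, bushing, flange, gear, housing, pin}

flange; bushing; bracket; bearing; housing; base_plate; pin; gear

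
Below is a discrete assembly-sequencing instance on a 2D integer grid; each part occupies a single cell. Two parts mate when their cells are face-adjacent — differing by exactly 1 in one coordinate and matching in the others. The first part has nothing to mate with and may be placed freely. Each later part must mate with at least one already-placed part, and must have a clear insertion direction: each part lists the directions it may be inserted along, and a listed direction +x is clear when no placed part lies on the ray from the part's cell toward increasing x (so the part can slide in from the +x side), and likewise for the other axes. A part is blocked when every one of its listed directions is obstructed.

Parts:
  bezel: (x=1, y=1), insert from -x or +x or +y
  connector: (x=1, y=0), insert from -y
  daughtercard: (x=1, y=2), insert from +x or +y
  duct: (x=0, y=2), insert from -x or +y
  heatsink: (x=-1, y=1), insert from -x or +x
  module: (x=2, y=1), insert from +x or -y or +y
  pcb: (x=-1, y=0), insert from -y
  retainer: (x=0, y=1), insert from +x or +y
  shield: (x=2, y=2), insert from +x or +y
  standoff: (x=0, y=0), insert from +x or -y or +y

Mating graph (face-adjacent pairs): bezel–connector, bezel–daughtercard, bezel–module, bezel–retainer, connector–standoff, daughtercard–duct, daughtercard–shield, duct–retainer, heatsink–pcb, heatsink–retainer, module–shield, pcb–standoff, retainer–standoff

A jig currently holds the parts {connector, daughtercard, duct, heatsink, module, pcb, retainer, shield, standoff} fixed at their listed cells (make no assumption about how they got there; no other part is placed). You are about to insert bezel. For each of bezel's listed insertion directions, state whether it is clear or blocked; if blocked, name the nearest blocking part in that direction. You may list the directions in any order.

-x: nearest on ray is retainer@(0, 1) ⇒ blocked
+x: nearest on ray is module@(2, 1) ⇒ blocked
+y: nearest on ray is daughtercard@(1, 2) ⇒ blocked

+x: blocked by module; +y: blocked by daughtercard; -x: blocked by retainer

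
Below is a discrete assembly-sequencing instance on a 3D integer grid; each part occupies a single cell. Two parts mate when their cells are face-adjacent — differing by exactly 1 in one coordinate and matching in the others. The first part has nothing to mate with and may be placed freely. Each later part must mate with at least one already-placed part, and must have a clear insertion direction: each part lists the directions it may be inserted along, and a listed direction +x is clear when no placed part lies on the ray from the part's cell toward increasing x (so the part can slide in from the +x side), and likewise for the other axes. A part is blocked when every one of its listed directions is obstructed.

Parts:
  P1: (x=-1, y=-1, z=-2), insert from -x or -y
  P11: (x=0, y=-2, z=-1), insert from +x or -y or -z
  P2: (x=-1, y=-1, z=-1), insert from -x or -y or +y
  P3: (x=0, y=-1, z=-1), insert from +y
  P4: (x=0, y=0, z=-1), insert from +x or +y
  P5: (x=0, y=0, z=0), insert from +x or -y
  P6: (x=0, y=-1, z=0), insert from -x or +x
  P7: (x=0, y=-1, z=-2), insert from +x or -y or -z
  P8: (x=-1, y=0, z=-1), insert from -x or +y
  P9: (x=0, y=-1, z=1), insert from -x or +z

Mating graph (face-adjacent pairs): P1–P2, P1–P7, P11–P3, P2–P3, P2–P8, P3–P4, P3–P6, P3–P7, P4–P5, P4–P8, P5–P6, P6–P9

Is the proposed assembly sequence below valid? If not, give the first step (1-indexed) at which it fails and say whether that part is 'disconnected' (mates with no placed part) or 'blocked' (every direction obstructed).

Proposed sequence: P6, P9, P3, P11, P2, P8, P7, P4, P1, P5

Valid

1. P6@(0, -1, 0) [-x clear] — {P6}
2. P9@(0, -1, 1) [-x clear] — {P6, P9}
3. P3@(0, -1, -1) [+y clear] — {P3, P6, P9}
4. P11@(0, -2, -1) [+x clear] — {P11, P3, P6, P9}
5. P2@(-1, -1, -1) [-x clear] — {P11, P2, P3, P6, P9}
6. P8@(-1, 0, -1) [-x clear] — {P11, P2, P3, P6, P8, P9}
7. P7@(0, -1, -2) [+x clear] — {P11, P2, P3, P6, P7, P8, P9}
8. P4@(0, 0, -1) [+x clear] — {P11, P2, P3, P4, P6, P7, P8, P9}
9. P1@(-1, -1, -2) [-x clear] — {P1, P11, P2, P3, P4, P6, P7, P8, P9}
10. P5@(0, 0, 0) [+x clear] — {P1, P11, P2, P3, P4, P5, P6, P7, P8, P9}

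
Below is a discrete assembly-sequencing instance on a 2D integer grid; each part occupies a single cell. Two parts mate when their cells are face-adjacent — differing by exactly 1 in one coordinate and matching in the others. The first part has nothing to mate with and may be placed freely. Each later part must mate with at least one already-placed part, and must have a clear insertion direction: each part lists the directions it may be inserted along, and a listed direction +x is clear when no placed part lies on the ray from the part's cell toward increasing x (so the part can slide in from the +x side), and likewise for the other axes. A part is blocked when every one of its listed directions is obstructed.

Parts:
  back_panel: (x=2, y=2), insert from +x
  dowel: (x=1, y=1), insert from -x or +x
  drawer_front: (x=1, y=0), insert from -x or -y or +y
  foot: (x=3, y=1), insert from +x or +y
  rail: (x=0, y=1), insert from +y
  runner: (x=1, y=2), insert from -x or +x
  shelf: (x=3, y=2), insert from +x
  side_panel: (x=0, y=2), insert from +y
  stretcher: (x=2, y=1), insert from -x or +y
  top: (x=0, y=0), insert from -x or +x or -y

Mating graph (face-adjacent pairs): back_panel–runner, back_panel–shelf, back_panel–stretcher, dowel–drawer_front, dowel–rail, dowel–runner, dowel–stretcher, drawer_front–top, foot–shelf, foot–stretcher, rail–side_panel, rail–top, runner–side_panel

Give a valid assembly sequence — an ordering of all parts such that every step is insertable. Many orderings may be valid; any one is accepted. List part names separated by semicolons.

top; drawer_front; dowel; stretcher; runner; rail; side_panel; back_panel; shelf; foot

1. top@(0, 0) [-x clear] — {top}
2. drawer_front@(1, 0) [-y clear] — {drawer_front, top}
3. dowel@(1, 1) [-x clear] — {dowel, drawer_front, top}
4. stretcher@(2, 1) [+y clear] — {dowel, drawer_front, stretcher, top}
5. runner@(1, 2) [-x clear] — {dowel, drawer_front, runner, stretcher, top}
6. rail@(0, 1) [+y clear] — {dowel, drawer_front, rail, runner, stretcher, top}
7. side_panel@(0, 2) [+y clear] — {dowel, drawer_front, rail, runner, side_panel, stretcher, top}
8. back_panel@(2, 2) [+x clear] — {back_panel, dowel, drawer_front, rail, runner, side_panel, stretcher, top}
9. shelf@(3, 2) [+x clear] — {back_panel, dowel, drawer_front, rail, runner, shelf, side_panel, stretcher, top}
10. foot@(3, 1) [+x clear] — {back_panel, dowel, drawer_front, foot, rail, runner, shelf, side_panel, stretcher, top}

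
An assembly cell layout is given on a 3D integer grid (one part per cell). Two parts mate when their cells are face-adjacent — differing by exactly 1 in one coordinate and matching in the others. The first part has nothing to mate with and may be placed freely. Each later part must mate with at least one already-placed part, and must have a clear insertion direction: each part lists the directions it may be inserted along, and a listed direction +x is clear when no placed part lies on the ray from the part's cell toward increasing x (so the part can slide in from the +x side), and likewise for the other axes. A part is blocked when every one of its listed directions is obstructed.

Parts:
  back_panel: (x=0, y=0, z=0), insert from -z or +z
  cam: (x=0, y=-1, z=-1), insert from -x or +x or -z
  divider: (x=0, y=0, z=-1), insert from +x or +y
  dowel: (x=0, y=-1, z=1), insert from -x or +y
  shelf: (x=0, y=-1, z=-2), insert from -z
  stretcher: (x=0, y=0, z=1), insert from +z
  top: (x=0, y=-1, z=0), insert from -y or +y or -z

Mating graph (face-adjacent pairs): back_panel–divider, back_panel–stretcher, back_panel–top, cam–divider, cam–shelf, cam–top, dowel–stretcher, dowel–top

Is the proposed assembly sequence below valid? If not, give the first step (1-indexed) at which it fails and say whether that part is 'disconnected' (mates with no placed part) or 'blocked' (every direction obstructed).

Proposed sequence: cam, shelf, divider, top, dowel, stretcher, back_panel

1. cam@(0, -1, -1) [-x clear] — {cam}
2. shelf@(0, -1, -2) [-z clear] — {cam, shelf}
3. divider@(0, 0, -1) [+x clear] — {cam, divider, shelf}
4. top@(0, -1, 0) [-y clear] — {cam, divider, shelf, top}
5. dowel@(0, -1, 1) [-x clear] — {cam, divider, dowel, shelf, top}
6. stretcher@(0, 0, 1) [+z clear] — {cam, divider, dowel, shelf, stretcher, top}
7. back_panel@(0, 0, 0) — -z/+z all obstructed ⇒ blocked

Invalid at step 7 (blocked)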